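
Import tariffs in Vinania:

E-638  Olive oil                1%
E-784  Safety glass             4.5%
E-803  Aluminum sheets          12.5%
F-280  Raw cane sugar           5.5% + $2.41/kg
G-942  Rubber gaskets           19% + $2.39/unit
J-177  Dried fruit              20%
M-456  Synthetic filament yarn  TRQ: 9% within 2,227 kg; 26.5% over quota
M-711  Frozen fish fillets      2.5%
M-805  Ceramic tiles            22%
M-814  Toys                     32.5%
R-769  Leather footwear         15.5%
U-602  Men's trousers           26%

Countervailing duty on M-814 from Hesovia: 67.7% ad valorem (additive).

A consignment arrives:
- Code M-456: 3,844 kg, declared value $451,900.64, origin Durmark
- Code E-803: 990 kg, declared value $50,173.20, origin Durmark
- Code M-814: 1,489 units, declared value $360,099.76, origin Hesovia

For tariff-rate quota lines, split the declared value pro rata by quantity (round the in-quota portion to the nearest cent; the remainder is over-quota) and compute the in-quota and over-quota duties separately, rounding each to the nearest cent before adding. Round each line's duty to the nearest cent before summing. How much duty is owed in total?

Line 1 (M-456, Durmark, 3,844 kg, $451,900.64):
Code M-456 is under a tariff-rate quota (threshold 2,227 kg). In-quota: 2,227 kg at 9%; over-quota: 1,617 kg at 26.5%.
Pro-rata value split: in-quota = $451,900.64 × 2,227/3,844 = $261,806.12; over-quota = $451,900.64 − $261,806.12 = $190,094.52.
In-quota duty = $261,806.12 × 9% = $23,562.55. Over-quota duty = $190,094.52 × 26.5% = $50,375.05.
Line duty = $23,562.55 + $50,375.05 = $73,937.60.
Line 2 (E-803, Durmark, 990 kg, $50,173.20):
Base rate for E-803 is 12.5%.
Duty = $50,173.20 × 12.5% = $6,271.65.
Line 3 (M-814, Hesovia, 1,489 units, $360,099.76):
Base rate for M-814 is 32.5%.
Additional duty on M-814 from Hesovia: +67.7%. Applied ad valorem rate: 32.5% + 67.7% = 100.2%.
Duty = $360,099.76 × 100.2% = $360,819.96.
Total = $73,937.60 + $6,271.65 + $360,819.96 = $441,029.21.

$441,029.21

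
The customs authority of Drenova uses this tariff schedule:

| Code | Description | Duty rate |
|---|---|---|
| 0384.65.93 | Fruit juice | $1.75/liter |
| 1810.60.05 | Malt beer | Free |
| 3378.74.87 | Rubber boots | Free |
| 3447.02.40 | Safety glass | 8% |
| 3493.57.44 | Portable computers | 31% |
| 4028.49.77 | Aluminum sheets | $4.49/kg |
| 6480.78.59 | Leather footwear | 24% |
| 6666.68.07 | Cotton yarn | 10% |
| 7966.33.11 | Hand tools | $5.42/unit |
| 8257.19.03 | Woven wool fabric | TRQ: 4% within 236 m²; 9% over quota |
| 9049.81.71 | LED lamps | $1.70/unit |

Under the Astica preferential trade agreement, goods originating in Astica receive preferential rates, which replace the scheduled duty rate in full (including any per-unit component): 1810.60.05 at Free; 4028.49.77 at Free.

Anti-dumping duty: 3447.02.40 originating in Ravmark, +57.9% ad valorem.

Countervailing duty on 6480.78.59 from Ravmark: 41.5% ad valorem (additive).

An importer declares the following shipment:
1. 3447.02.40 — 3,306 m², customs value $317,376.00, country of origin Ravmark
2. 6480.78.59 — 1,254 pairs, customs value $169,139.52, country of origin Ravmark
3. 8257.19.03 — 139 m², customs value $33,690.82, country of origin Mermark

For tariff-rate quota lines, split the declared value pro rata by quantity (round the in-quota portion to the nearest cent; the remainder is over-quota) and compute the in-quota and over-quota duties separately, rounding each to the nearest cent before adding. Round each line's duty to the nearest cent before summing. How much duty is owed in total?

Line 1 (3447.02.40, Ravmark, 3,306 m², $317,376.00):
Base rate for 3447.02.40 is 8%.
Additional duty on 3447.02.40 from Ravmark: +57.9%. Applied ad valorem rate: 8% + 57.9% = 65.9%.
Duty = $317,376.00 × 65.9% = $209,150.78.
Line 2 (6480.78.59, Ravmark, 1,254 pairs, $169,139.52):
Base rate for 6480.78.59 is 24%.
Additional duty on 6480.78.59 from Ravmark: +41.5%. Applied ad valorem rate: 24% + 41.5% = 65.5%.
Duty = $169,139.52 × 65.5% = $110,786.39.
Line 3 (8257.19.03, Mermark, 139 m², $33,690.82):
Code 8257.19.03 is under a tariff-rate quota (threshold 236 m²). Quantity 139 m² is within the quota, so the in-quota rate 4% applies to the full value.
Duty = $33,690.82 × 4% = $1,347.63.
Total = $209,150.78 + $110,786.39 + $1,347.63 = $321,284.80.

$321,284.80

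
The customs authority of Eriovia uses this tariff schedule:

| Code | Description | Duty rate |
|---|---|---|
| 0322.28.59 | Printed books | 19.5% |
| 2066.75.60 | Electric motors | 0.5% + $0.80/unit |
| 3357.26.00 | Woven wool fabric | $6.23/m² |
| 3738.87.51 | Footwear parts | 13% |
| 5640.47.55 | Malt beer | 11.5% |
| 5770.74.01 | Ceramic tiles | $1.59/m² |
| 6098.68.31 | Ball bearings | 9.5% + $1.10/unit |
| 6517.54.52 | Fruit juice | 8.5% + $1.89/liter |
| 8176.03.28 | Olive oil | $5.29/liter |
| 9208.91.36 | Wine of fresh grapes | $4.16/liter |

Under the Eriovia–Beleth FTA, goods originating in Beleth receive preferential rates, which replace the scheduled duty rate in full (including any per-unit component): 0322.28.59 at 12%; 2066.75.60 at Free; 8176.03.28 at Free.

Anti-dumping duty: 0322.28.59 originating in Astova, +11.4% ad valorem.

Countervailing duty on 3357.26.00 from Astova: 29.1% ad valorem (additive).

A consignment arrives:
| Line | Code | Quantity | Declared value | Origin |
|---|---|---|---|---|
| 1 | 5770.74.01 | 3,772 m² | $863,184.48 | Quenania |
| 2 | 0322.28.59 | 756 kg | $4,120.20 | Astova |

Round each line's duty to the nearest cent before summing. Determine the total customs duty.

Line 1 (5770.74.01, Quenania, 3,772 m², $863,184.48):
Base rate for 5770.74.01 is $1.59/m².
Duty = 3,772 × $1.59 = $5,997.48.
Line 2 (0322.28.59, Astova, 756 kg, $4,120.20):
Base rate for 0322.28.59 is 19.5%.
0322.28.59 has an FTA preferential rate, but origin Astova is not Beleth; base rate stands.
Additional duty on 0322.28.59 from Astova: +11.4%. Applied ad valorem rate: 19.5% + 11.4% = 30.9%.
Duty = $4,120.20 × 30.9% = $1,273.14.
Total = $5,997.48 + $1,273.14 = $7,270.62.

$7,270.62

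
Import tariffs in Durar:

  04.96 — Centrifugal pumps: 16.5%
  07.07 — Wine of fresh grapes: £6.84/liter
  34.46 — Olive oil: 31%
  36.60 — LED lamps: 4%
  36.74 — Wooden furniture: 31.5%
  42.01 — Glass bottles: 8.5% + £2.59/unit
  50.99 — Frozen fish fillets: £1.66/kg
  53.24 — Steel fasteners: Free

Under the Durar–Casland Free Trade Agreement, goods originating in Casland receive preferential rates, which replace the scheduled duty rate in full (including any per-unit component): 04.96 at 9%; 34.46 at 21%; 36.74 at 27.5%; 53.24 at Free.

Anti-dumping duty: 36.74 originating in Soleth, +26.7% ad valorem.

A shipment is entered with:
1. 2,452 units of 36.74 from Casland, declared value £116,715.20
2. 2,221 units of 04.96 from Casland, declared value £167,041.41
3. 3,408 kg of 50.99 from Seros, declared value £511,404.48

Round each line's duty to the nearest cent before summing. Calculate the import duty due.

Line 1 (36.74, Casland, 2,452 units, £116,715.20):
Base rate for 36.74 is 31.5%.
Origin Casland qualifies under the Durar–Casland agreement and 36.74 is covered: preferential rate 27.5% applies instead.
The additional-duty order on 36.74 targets Soleth, not Casland; it does not apply.
Duty = £116,715.20 × 27.5% = £32,096.68.
Line 2 (04.96, Casland, 2,221 units, £167,041.41):
Base rate for 04.96 is 16.5%.
Origin Casland qualifies under the Durar–Casland agreement and 04.96 is covered: preferential rate 9% applies instead.
Duty = £167,041.41 × 9% = £15,033.73.
Line 3 (50.99, Seros, 3,408 kg, £511,404.48):
Base rate for 50.99 is £1.66/kg.
Duty = 3,408 × £1.66 = £5,657.28.
Total = £32,096.68 + £15,033.73 + £5,657.28 = £52,787.69.

£52,787.69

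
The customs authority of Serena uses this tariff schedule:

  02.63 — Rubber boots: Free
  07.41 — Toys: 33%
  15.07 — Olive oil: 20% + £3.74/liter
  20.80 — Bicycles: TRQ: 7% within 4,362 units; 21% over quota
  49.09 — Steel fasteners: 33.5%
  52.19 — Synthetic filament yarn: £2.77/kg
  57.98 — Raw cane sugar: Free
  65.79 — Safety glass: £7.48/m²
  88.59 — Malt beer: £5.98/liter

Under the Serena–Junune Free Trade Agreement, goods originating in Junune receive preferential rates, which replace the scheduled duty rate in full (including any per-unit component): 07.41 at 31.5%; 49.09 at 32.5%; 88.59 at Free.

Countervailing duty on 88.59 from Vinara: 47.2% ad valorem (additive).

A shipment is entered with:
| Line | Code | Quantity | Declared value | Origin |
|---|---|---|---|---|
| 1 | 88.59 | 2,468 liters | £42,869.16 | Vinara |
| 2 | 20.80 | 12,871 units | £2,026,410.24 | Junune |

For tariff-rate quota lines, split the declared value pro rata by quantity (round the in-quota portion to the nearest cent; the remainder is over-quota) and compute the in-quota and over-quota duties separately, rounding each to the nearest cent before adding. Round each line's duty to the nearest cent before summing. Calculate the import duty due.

Line 1 (88.59, Vinara, 2,468 liters, £42,869.16):
Base rate for 88.59 is £5.98/liter.
88.59 has an FTA preferential rate, but origin Vinara is not Junune; base rate stands.
Additional duty on 88.59 from Vinara: +47.2% ad valorem. Applied ad valorem rate = 47.2%.
Duty = £42,869.16 × 47.2% + 2,468 × £5.98 = £34,992.88.
Line 2 (20.80, Junune, 12,871 units, £2,026,410.24):
Code 20.80 is under a tariff-rate quota (threshold 4,362 units). In-quota: 4,362 units at 7%; over-quota: 8,509 units at 21%.
Pro-rata value split: in-quota = £2,026,410.24 × 4,362/12,871 = £686,753.28; over-quota = £2,026,410.24 − £686,753.28 = £1,339,656.96.
In-quota duty = £686,753.28 × 7% = £48,072.73. Over-quota duty = £1,339,656.96 × 21% = £281,327.96.
Line duty = £48,072.73 + £281,327.96 = £329,400.69.
Total = £34,992.88 + £329,400.69 = £364,393.57.

£364,393.57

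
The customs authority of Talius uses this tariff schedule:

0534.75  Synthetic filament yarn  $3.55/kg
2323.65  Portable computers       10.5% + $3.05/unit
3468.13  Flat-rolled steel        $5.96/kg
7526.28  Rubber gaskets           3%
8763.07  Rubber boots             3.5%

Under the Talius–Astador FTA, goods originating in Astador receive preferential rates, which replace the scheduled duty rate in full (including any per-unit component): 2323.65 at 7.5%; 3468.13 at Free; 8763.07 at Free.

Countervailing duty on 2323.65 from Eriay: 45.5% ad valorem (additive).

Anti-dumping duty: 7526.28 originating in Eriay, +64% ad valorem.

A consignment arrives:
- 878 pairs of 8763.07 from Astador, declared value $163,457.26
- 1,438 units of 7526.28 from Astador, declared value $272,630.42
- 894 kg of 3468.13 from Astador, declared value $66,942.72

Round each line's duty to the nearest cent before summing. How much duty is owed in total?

Line 1 (8763.07, Astador, 878 pairs, $163,457.26):
Base rate for 8763.07 is 3.5%.
Origin Astador qualifies under the Talius–Astador agreement and 8763.07 is covered: preferential rate Free applies instead.
Duty = $163,457.26 × 0% = $0.00.
Line 2 (7526.28, Astador, 1,438 units, $272,630.42):
Base rate for 7526.28 is 3%.
Origin Astador is the FTA partner but 7526.28 is not on the preference list; base rate stands.
The additional-duty order on 7526.28 targets Eriay, not Astador; it does not apply.
Duty = $272,630.42 × 3% = $8,178.91.
Line 3 (3468.13, Astador, 894 kg, $66,942.72):
Base rate for 3468.13 is $5.96/kg.
Origin Astador qualifies under the Talius–Astador agreement and 3468.13 is covered: preferential rate Free applies instead.
Duty = $66,942.72 × 0% = $0.00.
Total = $0.00 + $8,178.91 + $0.00 = $8,178.91.

$8,178.91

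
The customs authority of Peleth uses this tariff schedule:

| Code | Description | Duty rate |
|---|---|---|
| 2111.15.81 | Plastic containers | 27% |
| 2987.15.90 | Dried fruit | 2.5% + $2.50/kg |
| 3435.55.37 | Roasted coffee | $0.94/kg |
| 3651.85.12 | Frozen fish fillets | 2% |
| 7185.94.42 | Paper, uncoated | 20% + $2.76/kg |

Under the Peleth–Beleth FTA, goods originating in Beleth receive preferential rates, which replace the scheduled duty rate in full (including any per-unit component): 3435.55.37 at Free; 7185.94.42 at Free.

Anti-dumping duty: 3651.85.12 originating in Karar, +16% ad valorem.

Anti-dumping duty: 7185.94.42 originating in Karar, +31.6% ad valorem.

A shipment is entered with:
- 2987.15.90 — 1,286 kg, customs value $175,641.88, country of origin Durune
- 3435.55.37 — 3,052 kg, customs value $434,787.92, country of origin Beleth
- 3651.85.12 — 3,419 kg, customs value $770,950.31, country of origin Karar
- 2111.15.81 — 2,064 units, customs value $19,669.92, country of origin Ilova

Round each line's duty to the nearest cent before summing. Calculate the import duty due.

Line 1 (2987.15.90, Durune, 1,286 kg, $175,641.88):
Base rate for 2987.15.90 is 2.5% + $2.50/kg.
Duty = $175,641.88 × 2.5% + 1,286 × $2.50 = $7,606.05.
Line 2 (3435.55.37, Beleth, 3,052 kg, $434,787.92):
Base rate for 3435.55.37 is $0.94/kg.
Origin Beleth qualifies under the Peleth–Beleth agreement and 3435.55.37 is covered: preferential rate Free applies instead.
Duty = $434,787.92 × 0% = $0.00.
Line 3 (3651.85.12, Karar, 3,419 kg, $770,950.31):
Base rate for 3651.85.12 is 2%.
Additional duty on 3651.85.12 from Karar: +16%. Applied ad valorem rate: 2% + 16% = 18%.
Duty = $770,950.31 × 18% = $138,771.06.
Line 4 (2111.15.81, Ilova, 2,064 units, $19,669.92):
Base rate for 2111.15.81 is 27%.
Duty = $19,669.92 × 27% = $5,310.88.
Total = $7,606.05 + $0.00 + $138,771.06 + $5,310.88 = $151,687.99.

$151,687.99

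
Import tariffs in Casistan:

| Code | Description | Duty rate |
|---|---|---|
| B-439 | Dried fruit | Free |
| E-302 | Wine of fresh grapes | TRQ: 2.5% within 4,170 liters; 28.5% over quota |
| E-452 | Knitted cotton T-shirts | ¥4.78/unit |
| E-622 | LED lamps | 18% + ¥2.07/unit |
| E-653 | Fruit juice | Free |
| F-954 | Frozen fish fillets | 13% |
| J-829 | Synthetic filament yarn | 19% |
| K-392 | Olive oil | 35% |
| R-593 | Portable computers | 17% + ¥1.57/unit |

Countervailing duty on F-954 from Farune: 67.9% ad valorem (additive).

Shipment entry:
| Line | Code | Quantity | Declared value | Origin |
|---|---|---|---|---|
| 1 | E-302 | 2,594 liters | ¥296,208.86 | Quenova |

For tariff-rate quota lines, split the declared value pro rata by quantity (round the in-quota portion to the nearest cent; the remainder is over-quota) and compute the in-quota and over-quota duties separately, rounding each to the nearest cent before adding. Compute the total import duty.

¥7,405.22

Line 1 (E-302, Quenova, 2,594 liters, ¥296,208.86):
Code E-302 is under a tariff-rate quota (threshold 4,170 liters). Quantity 2,594 liters is within the quota, so the in-quota rate 2.5% applies to the full value.
Duty = ¥296,208.86 × 2.5% = ¥7,405.22.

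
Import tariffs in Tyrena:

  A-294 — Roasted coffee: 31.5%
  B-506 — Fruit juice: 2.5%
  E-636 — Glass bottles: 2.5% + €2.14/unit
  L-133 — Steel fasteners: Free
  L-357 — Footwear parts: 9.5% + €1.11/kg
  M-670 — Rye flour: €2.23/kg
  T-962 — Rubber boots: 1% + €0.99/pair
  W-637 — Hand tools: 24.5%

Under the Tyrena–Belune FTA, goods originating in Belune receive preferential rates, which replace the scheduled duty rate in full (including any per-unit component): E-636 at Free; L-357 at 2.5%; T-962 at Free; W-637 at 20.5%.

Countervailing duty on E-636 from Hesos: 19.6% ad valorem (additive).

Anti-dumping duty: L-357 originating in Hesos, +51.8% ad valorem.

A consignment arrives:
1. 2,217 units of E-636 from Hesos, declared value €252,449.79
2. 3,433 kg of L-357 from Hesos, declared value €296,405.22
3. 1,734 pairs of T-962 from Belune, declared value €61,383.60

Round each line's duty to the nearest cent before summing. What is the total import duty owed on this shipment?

Line 1 (E-636, Hesos, 2,217 units, €252,449.79):
Base rate for E-636 is 2.5% + €2.14/unit.
E-636 has an FTA preferential rate, but origin Hesos is not Belune; base rate stands.
Additional duty on E-636 from Hesos: +19.6%. Applied ad valorem rate: 2.5% + 19.6% = 22.1%.
Duty = €252,449.79 × 22.1% + 2,217 × €2.14 = €60,535.78.
Line 2 (L-357, Hesos, 3,433 kg, €296,405.22):
Base rate for L-357 is 9.5% + €1.11/kg.
L-357 has an FTA preferential rate, but origin Hesos is not Belune; base rate stands.
Additional duty on L-357 from Hesos: +51.8%. Applied ad valorem rate: 9.5% + 51.8% = 61.3%.
Duty = €296,405.22 × 61.3% + 3,433 × €1.11 = €185,507.03.
Line 3 (T-962, Belune, 1,734 pairs, €61,383.60):
Base rate for T-962 is 1% + €0.99/pair.
Origin Belune qualifies under the Tyrena–Belune agreement and T-962 is covered: preferential rate Free applies instead.
Duty = €61,383.60 × 0% = €0.00.
Total = €60,535.78 + €185,507.03 + €0.00 = €246,042.81.

€246,042.81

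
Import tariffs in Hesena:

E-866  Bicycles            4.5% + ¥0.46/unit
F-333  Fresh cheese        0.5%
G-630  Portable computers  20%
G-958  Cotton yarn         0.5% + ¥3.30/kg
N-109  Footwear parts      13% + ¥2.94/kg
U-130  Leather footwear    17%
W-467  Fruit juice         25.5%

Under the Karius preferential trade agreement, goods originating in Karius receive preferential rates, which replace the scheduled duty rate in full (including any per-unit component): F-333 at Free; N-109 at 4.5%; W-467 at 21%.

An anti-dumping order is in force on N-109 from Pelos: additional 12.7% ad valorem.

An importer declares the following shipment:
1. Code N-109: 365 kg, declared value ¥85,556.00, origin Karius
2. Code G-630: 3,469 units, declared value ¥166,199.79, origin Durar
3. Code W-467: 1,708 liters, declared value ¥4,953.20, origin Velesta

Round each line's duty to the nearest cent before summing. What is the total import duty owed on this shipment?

Line 1 (N-109, Karius, 365 kg, ¥85,556.00):
Base rate for N-109 is 13% + ¥2.94/kg.
Origin Karius qualifies under the Hesena–Karius agreement and N-109 is covered: preferential rate 4.5% applies instead.
The additional-duty order on N-109 targets Pelos, not Karius; it does not apply.
Duty = ¥85,556.00 × 4.5% = ¥3,850.02.
Line 2 (G-630, Durar, 3,469 units, ¥166,199.79):
Base rate for G-630 is 20%.
Duty = ¥166,199.79 × 20% = ¥33,239.96.
Line 3 (W-467, Velesta, 1,708 liters, ¥4,953.20):
Base rate for W-467 is 25.5%.
W-467 has an FTA preferential rate, but origin Velesta is not Karius; base rate stands.
Duty = ¥4,953.20 × 25.5% = ¥1,263.07.
Total = ¥3,850.02 + ¥33,239.96 + ¥1,263.07 = ¥38,353.05.

¥38,353.05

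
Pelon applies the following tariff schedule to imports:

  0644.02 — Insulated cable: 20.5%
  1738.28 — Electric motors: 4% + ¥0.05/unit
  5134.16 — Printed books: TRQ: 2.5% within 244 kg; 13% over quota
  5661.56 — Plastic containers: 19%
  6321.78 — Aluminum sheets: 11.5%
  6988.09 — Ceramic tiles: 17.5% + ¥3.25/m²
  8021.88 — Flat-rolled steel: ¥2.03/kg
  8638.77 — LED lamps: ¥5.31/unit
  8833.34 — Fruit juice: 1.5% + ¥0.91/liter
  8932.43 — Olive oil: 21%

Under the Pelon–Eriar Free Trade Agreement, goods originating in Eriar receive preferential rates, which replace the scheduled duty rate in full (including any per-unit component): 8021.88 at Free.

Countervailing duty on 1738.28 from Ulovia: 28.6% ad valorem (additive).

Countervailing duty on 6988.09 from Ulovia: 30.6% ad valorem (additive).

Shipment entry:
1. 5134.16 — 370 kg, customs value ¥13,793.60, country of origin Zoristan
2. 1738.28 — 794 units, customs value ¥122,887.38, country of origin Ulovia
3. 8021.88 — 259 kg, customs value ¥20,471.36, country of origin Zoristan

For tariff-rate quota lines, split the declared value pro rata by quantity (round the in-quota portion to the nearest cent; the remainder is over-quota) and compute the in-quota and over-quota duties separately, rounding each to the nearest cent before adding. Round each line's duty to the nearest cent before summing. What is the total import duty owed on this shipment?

¥41,464.82

Line 1 (5134.16, Zoristan, 370 kg, ¥13,793.60):
Code 5134.16 is under a tariff-rate quota (threshold 244 kg). In-quota: 244 kg at 2.5%; over-quota: 126 kg at 13%.
Pro-rata value split: in-quota = ¥13,793.60 × 244/370 = ¥9,096.32; over-quota = ¥13,793.60 − ¥9,096.32 = ¥4,697.28.
In-quota duty = ¥9,096.32 × 2.5% = ¥227.41. Over-quota duty = ¥4,697.28 × 13% = ¥610.65.
Line duty = ¥227.41 + ¥610.65 = ¥838.06.
Line 2 (1738.28, Ulovia, 794 units, ¥122,887.38):
Base rate for 1738.28 is 4% + ¥0.05/unit.
Additional duty on 1738.28 from Ulovia: +28.6%. Applied ad valorem rate: 4% + 28.6% = 32.6%.
Duty = ¥122,887.38 × 32.6% + 794 × ¥0.05 = ¥40,100.99.
Line 3 (8021.88, Zoristan, 259 kg, ¥20,471.36):
Base rate for 8021.88 is ¥2.03/kg.
8021.88 has an FTA preferential rate, but origin Zoristan is not Eriar; base rate stands.
Duty = 259 × ¥2.03 = ¥525.77.
Total = ¥838.06 + ¥40,100.99 + ¥525.77 = ¥41,464.82.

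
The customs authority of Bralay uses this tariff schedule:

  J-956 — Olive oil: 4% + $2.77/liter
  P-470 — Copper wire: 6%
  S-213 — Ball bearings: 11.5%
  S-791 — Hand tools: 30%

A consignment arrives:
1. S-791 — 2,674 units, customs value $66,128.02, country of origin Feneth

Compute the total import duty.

$19,838.41

Line 1 (S-791, Feneth, 2,674 units, $66,128.02):
Base rate for S-791 is 30%.
Duty = $66,128.02 × 30% = $19,838.41.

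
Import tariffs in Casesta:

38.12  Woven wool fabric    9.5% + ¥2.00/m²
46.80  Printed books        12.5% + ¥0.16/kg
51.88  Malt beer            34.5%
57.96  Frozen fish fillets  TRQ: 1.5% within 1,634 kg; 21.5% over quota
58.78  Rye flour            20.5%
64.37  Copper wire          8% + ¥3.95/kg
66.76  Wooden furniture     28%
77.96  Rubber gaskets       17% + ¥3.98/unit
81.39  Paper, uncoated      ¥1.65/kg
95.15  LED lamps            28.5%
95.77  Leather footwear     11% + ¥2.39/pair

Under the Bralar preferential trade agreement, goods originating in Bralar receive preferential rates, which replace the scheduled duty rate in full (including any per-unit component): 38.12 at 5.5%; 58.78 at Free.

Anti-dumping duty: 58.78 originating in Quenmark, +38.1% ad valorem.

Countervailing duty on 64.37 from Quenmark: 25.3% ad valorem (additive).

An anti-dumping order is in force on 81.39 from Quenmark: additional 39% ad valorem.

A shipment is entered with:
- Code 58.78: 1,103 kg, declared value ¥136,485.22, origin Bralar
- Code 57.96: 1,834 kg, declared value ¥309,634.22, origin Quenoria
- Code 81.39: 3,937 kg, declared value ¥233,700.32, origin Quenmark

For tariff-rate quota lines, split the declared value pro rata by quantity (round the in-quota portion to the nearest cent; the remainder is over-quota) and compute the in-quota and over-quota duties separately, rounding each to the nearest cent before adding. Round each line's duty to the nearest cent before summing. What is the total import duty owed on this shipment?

¥109,036.88

Line 1 (58.78, Bralar, 1,103 kg, ¥136,485.22):
Base rate for 58.78 is 20.5%.
Origin Bralar qualifies under the Casesta–Bralar agreement and 58.78 is covered: preferential rate Free applies instead.
The additional-duty order on 58.78 targets Quenmark, not Bralar; it does not apply.
Duty = ¥136,485.22 × 0% = ¥0.00.
Line 2 (57.96, Quenoria, 1,834 kg, ¥309,634.22):
Code 57.96 is under a tariff-rate quota (threshold 1,634 kg). In-quota: 1,634 kg at 1.5%; over-quota: 200 kg at 21.5%.
Pro-rata value split: in-quota = ¥309,634.22 × 1,634/1,834 = ¥275,868.22; over-quota = ¥309,634.22 − ¥275,868.22 = ¥33,766.00.
In-quota duty = ¥275,868.22 × 1.5% = ¥4,138.02. Over-quota duty = ¥33,766.00 × 21.5% = ¥7,259.69.
Line duty = ¥4,138.02 + ¥7,259.69 = ¥11,397.71.
Line 3 (81.39, Quenmark, 3,937 kg, ¥233,700.32):
Base rate for 81.39 is ¥1.65/kg.
Additional duty on 81.39 from Quenmark: +39% ad valorem. Applied ad valorem rate = 39%.
Duty = ¥233,700.32 × 39% + 3,937 × ¥1.65 = ¥97,639.17.
Total = ¥0.00 + ¥11,397.71 + ¥97,639.17 = ¥109,036.88.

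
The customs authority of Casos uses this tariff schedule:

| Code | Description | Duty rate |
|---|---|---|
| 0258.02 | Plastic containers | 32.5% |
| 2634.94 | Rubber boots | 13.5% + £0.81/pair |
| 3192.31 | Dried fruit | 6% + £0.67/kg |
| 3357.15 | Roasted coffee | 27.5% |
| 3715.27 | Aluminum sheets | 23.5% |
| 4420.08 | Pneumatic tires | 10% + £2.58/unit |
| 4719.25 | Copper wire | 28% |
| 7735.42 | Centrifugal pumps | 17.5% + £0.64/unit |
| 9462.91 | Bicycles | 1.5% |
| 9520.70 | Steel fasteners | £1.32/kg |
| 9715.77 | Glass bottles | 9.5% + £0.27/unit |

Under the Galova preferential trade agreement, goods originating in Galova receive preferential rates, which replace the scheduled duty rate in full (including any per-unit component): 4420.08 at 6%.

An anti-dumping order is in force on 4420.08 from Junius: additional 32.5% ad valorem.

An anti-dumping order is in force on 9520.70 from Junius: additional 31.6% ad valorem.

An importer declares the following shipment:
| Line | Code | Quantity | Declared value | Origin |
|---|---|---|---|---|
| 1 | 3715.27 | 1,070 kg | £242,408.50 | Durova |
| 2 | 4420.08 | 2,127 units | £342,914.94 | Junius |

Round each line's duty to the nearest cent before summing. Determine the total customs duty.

£208,192.51

Line 1 (3715.27, Durova, 1,070 kg, £242,408.50):
Base rate for 3715.27 is 23.5%.
Duty = £242,408.50 × 23.5% = £56,966.00.
Line 2 (4420.08, Junius, 2,127 units, £342,914.94):
Base rate for 4420.08 is 10% + £2.58/unit.
4420.08 has an FTA preferential rate, but origin Junius is not Galova; base rate stands.
Additional duty on 4420.08 from Junius: +32.5%. Applied ad valorem rate: 10% + 32.5% = 42.5%.
Duty = £342,914.94 × 42.5% + 2,127 × £2.58 = £151,226.51.
Total = £56,966.00 + £151,226.51 = £208,192.51.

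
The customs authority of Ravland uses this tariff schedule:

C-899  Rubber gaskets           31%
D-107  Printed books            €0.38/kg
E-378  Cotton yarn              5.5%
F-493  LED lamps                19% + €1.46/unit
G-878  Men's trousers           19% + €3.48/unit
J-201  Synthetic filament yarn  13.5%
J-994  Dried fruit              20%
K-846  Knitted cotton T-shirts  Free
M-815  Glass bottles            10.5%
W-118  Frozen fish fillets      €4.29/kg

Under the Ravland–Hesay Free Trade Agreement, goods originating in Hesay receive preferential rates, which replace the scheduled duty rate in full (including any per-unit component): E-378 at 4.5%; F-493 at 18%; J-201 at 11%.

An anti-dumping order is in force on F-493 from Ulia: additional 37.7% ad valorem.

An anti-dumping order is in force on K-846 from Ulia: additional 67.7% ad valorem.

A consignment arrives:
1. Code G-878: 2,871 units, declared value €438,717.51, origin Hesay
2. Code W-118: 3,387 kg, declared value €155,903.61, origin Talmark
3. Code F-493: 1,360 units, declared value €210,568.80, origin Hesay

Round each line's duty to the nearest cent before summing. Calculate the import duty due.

€145,780.02

Line 1 (G-878, Hesay, 2,871 units, €438,717.51):
Base rate for G-878 is 19% + €3.48/unit.
Origin Hesay is the FTA partner but G-878 is not on the preference list; base rate stands.
Duty = €438,717.51 × 19% + 2,871 × €3.48 = €93,347.41.
Line 2 (W-118, Talmark, 3,387 kg, €155,903.61):
Base rate for W-118 is €4.29/kg.
Duty = 3,387 × €4.29 = €14,530.23.
Line 3 (F-493, Hesay, 1,360 units, €210,568.80):
Base rate for F-493 is 19% + €1.46/unit.
Origin Hesay qualifies under the Ravland–Hesay agreement and F-493 is covered: preferential rate 18% applies instead.
The additional-duty order on F-493 targets Ulia, not Hesay; it does not apply.
Duty = €210,568.80 × 18% = €37,902.38.
Total = €93,347.41 + €14,530.23 + €37,902.38 = €145,780.02.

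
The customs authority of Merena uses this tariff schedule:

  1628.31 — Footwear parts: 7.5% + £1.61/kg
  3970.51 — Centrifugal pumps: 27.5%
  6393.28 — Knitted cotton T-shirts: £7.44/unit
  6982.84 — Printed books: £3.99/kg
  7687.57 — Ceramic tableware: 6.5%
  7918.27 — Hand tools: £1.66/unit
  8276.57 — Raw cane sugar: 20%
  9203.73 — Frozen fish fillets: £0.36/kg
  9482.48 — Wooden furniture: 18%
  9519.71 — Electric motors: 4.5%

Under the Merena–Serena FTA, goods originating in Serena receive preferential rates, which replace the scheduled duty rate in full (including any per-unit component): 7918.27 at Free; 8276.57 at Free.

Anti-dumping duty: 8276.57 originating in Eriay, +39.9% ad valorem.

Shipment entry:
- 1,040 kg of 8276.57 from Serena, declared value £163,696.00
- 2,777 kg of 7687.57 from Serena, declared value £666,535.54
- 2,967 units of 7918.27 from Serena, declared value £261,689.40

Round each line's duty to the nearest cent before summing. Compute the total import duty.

Line 1 (8276.57, Serena, 1,040 kg, £163,696.00):
Base rate for 8276.57 is 20%.
Origin Serena qualifies under the Merena–Serena agreement and 8276.57 is covered: preferential rate Free applies instead.
The additional-duty order on 8276.57 targets Eriay, not Serena; it does not apply.
Duty = £163,696.00 × 0% = £0.00.
Line 2 (7687.57, Serena, 2,777 kg, £666,535.54):
Base rate for 7687.57 is 6.5%.
Origin Serena is the FTA partner but 7687.57 is not on the preference list; base rate stands.
Duty = £666,535.54 × 6.5% = £43,324.81.
Line 3 (7918.27, Serena, 2,967 units, £261,689.40):
Base rate for 7918.27 is £1.66/unit.
Origin Serena qualifies under the Merena–Serena agreement and 7918.27 is covered: preferential rate Free applies instead.
Duty = £261,689.40 × 0% = £0.00.
Total = £0.00 + £43,324.81 + £0.00 = £43,324.81.

£43,324.81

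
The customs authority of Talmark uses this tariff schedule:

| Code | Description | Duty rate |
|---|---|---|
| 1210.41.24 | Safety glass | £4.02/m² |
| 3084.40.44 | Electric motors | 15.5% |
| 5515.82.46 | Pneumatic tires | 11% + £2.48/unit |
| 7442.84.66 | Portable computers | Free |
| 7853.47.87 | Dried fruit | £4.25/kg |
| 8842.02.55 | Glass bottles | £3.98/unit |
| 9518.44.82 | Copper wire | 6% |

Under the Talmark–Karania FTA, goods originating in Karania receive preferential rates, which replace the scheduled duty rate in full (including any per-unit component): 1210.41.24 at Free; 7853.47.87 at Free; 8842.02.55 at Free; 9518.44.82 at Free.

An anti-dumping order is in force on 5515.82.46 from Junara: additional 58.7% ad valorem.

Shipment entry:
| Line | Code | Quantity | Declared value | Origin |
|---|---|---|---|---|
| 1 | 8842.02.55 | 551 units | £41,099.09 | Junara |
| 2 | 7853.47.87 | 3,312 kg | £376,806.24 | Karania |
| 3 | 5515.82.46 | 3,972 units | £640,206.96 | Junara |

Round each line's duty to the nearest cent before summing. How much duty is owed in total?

£458,267.79

Line 1 (8842.02.55, Junara, 551 units, £41,099.09):
Base rate for 8842.02.55 is £3.98/unit.
8842.02.55 has an FTA preferential rate, but origin Junara is not Karania; base rate stands.
Duty = 551 × £3.98 = £2,192.98.
Line 2 (7853.47.87, Karania, 3,312 kg, £376,806.24):
Base rate for 7853.47.87 is £4.25/kg.
Origin Karania qualifies under the Talmark–Karania agreement and 7853.47.87 is covered: preferential rate Free applies instead.
Duty = £376,806.24 × 0% = £0.00.
Line 3 (5515.82.46, Junara, 3,972 units, £640,206.96):
Base rate for 5515.82.46 is 11% + £2.48/unit.
Additional duty on 5515.82.46 from Junara: +58.7%. Applied ad valorem rate: 11% + 58.7% = 69.7%.
Duty = £640,206.96 × 69.7% + 3,972 × £2.48 = £456,074.81.
Total = £2,192.98 + £0.00 + £456,074.81 = £458,267.79.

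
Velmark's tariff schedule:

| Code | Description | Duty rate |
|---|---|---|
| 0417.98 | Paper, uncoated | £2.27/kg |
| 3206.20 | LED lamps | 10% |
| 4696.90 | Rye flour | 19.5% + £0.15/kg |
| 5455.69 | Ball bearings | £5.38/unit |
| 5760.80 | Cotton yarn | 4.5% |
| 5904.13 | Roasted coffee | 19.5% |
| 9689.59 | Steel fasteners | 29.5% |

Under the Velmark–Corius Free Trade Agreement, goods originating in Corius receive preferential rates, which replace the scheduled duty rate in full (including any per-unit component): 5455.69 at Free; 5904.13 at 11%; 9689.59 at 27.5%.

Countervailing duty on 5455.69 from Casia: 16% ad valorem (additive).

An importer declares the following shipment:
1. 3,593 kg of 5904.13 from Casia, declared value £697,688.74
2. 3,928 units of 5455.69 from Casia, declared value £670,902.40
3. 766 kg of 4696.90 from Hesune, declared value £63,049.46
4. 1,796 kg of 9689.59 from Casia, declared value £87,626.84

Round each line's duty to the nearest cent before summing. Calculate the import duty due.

Line 1 (5904.13, Casia, 3,593 kg, £697,688.74):
Base rate for 5904.13 is 19.5%.
5904.13 has an FTA preferential rate, but origin Casia is not Corius; base rate stands.
Duty = £697,688.74 × 19.5% = £136,049.30.
Line 2 (5455.69, Casia, 3,928 units, £670,902.40):
Base rate for 5455.69 is £5.38/unit.
5455.69 has an FTA preferential rate, but origin Casia is not Corius; base rate stands.
Additional duty on 5455.69 from Casia: +16% ad valorem. Applied ad valorem rate = 16%.
Duty = £670,902.40 × 16% + 3,928 × £5.38 = £128,477.02.
Line 3 (4696.90, Hesune, 766 kg, £63,049.46):
Base rate for 4696.90 is 19.5% + £0.15/kg.
Duty = £63,049.46 × 19.5% + 766 × £0.15 = £12,409.54.
Line 4 (9689.59, Casia, 1,796 kg, £87,626.84):
Base rate for 9689.59 is 29.5%.
9689.59 has an FTA preferential rate, but origin Casia is not Corius; base rate stands.
Duty = £87,626.84 × 29.5% = £25,849.92.
Total = £136,049.30 + £128,477.02 + £12,409.54 + £25,849.92 = £302,785.78.

£302,785.78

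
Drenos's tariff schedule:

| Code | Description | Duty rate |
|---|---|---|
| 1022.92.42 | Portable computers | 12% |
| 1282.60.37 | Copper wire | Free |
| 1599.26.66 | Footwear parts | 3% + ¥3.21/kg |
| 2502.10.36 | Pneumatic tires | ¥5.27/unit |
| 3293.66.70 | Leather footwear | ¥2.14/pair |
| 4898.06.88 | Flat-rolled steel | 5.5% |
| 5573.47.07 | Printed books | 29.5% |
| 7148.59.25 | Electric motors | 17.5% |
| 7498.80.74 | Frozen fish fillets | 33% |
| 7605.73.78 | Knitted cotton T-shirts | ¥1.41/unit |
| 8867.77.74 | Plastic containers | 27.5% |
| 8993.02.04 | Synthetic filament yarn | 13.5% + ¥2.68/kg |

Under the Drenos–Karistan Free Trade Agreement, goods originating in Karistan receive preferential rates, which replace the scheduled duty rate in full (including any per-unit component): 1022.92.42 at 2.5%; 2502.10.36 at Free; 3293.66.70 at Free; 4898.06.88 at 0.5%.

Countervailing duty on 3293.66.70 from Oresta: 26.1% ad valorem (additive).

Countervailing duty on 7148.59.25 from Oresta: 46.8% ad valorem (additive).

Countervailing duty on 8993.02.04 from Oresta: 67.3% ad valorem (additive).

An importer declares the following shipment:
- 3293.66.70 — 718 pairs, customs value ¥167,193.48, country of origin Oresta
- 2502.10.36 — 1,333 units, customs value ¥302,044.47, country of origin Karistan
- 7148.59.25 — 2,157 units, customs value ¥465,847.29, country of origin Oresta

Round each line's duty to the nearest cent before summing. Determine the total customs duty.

¥344,713.83

Line 1 (3293.66.70, Oresta, 718 pairs, ¥167,193.48):
Base rate for 3293.66.70 is ¥2.14/pair.
3293.66.70 has an FTA preferential rate, but origin Oresta is not Karistan; base rate stands.
Additional duty on 3293.66.70 from Oresta: +26.1% ad valorem. Applied ad valorem rate = 26.1%.
Duty = ¥167,193.48 × 26.1% + 718 × ¥2.14 = ¥45,174.02.
Line 2 (2502.10.36, Karistan, 1,333 units, ¥302,044.47):
Base rate for 2502.10.36 is ¥5.27/unit.
Origin Karistan qualifies under the Drenos–Karistan agreement and 2502.10.36 is covered: preferential rate Free applies instead.
Duty = ¥302,044.47 × 0% = ¥0.00.
Line 3 (7148.59.25, Oresta, 2,157 units, ¥465,847.29):
Base rate for 7148.59.25 is 17.5%.
Additional duty on 7148.59.25 from Oresta: +46.8%. Applied ad valorem rate: 17.5% + 46.8% = 64.3%.
Duty = ¥465,847.29 × 64.3% = ¥299,539.81.
Total = ¥45,174.02 + ¥0.00 + ¥299,539.81 = ¥344,713.83.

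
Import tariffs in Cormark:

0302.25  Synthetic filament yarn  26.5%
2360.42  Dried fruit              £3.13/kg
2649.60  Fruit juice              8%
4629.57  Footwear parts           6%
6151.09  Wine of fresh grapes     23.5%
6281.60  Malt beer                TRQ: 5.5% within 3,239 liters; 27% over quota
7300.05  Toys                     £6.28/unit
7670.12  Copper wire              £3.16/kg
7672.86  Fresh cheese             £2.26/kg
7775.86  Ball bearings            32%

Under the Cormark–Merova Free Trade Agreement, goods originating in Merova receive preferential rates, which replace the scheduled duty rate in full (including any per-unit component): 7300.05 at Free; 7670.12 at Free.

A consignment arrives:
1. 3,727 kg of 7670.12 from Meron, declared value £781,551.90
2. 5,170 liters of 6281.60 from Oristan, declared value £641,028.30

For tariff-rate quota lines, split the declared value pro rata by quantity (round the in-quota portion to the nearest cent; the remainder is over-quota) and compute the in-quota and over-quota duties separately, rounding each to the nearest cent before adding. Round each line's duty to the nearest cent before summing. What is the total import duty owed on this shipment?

£98,510.19

Line 1 (7670.12, Meron, 3,727 kg, £781,551.90):
Base rate for 7670.12 is £3.16/kg.
7670.12 has an FTA preferential rate, but origin Meron is not Merova; base rate stands.
Duty = 3,727 × £3.16 = £11,777.32.
Line 2 (6281.60, Oristan, 5,170 liters, £641,028.30):
Code 6281.60 is under a tariff-rate quota (threshold 3,239 liters). In-quota: 3,239 liters at 5.5%; over-quota: 1,931 liters at 27%.
Pro-rata value split: in-quota = £641,028.30 × 3,239/5,170 = £401,603.61; over-quota = £641,028.30 − £401,603.61 = £239,424.69.
In-quota duty = £401,603.61 × 5.5% = £22,088.20. Over-quota duty = £239,424.69 × 27% = £64,644.67.
Line duty = £22,088.20 + £64,644.67 = £86,732.87.
Total = £11,777.32 + £86,732.87 = £98,510.19.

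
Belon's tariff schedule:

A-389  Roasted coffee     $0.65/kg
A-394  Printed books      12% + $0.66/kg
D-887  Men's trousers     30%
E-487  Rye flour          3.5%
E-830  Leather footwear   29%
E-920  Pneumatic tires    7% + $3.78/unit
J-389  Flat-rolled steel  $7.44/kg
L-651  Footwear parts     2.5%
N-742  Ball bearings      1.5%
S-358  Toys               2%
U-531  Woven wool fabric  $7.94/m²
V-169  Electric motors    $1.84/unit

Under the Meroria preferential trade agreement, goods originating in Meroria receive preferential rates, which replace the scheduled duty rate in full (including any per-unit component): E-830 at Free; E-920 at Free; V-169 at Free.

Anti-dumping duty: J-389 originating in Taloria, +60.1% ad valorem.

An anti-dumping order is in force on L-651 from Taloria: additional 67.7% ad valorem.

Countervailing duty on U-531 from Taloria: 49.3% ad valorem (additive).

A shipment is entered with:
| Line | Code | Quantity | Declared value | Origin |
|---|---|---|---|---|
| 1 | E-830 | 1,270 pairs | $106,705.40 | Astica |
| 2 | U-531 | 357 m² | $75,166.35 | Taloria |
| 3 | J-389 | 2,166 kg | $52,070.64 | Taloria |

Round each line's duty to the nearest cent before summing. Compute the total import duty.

$118,245.65

Line 1 (E-830, Astica, 1,270 pairs, $106,705.40):
Base rate for E-830 is 29%.
E-830 has an FTA preferential rate, but origin Astica is not Meroria; base rate stands.
Duty = $106,705.40 × 29% = $30,944.57.
Line 2 (U-531, Taloria, 357 m², $75,166.35):
Base rate for U-531 is $7.94/m².
Additional duty on U-531 from Taloria: +49.3% ad valorem. Applied ad valorem rate = 49.3%.
Duty = $75,166.35 × 49.3% + 357 × $7.94 = $39,891.59.
Line 3 (J-389, Taloria, 2,166 kg, $52,070.64):
Base rate for J-389 is $7.44/kg.
Additional duty on J-389 from Taloria: +60.1% ad valorem. Applied ad valorem rate = 60.1%.
Duty = $52,070.64 × 60.1% + 2,166 × $7.44 = $47,409.49.
Total = $30,944.57 + $39,891.59 + $47,409.49 = $118,245.65.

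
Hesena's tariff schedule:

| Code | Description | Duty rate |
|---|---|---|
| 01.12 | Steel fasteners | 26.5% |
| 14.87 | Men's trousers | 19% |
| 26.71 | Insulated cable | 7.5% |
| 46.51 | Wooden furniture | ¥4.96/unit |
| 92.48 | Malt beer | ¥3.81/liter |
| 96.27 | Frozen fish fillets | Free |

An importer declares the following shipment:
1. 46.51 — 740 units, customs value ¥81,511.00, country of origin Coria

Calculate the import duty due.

Line 1 (46.51, Coria, 740 units, ¥81,511.00):
Base rate for 46.51 is ¥4.96/unit.
Duty = 740 × ¥4.96 = ¥3,670.40.

¥3,670.40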